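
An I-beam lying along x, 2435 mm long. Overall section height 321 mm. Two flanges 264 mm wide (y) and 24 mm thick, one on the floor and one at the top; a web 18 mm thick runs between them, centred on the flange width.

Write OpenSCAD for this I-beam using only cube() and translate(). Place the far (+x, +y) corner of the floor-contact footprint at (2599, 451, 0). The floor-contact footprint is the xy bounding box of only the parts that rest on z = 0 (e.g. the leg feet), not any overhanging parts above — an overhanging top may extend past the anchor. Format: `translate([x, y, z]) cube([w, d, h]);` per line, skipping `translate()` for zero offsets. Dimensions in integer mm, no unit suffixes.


translate([164, 187, 0]) cube([2435, 264, 24]);
translate([164, 310, 24]) cube([2435, 18, 273]);
translate([164, 187, 297]) cube([2435, 264, 24]);


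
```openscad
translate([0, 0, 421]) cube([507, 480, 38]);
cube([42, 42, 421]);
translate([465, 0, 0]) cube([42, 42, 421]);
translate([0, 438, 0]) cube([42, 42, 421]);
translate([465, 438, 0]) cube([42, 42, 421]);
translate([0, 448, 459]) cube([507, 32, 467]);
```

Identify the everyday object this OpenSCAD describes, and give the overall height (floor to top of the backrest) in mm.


A chair. The overall height is 926 mm.

A slab on four corner posts with a tall panel at the back — a chair. The seat slab sits at z = 421 with thickness 38, and the 467 mm backrest starts at the seat top, so the overall height is 421 + 38 + 467 = 926 mm.


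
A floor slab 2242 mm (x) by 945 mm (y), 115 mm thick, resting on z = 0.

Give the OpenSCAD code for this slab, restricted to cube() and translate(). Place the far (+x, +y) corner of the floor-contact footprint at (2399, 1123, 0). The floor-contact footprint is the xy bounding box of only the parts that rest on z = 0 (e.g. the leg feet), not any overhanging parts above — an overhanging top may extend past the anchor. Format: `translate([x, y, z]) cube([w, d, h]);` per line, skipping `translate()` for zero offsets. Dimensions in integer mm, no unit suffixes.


translate([157, 178, 0]) cube([2242, 945, 115]);


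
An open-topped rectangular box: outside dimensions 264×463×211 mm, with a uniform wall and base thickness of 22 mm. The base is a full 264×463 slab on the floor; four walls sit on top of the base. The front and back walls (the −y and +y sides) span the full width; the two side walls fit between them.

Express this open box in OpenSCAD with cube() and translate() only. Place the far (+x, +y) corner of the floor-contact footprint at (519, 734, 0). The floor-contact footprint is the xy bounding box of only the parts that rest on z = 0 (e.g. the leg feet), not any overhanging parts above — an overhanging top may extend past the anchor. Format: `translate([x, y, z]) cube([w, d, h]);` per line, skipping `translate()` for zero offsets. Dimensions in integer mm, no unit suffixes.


translate([255, 271, 0]) cube([264, 463, 22]);
translate([255, 271, 22]) cube([264, 22, 189]);
translate([255, 712, 22]) cube([264, 22, 189]);
translate([255, 293, 22]) cube([22, 419, 189]);
translate([497, 293, 22]) cube([22, 419, 189]);


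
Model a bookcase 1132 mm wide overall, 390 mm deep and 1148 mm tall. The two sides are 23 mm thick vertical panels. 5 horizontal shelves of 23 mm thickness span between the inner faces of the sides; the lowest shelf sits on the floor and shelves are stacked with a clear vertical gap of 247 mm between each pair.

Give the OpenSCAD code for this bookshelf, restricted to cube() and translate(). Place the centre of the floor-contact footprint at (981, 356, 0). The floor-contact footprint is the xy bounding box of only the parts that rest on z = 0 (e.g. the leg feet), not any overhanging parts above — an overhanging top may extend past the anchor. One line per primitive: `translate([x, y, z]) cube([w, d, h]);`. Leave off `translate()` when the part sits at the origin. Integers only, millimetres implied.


translate([415, 161, 0]) cube([23, 390, 1148]);
translate([1524, 161, 0]) cube([23, 390, 1148]);
translate([438, 161, 0]) cube([1086, 390, 23]);
translate([438, 161, 270]) cube([1086, 390, 23]);
translate([438, 161, 540]) cube([1086, 390, 23]);
translate([438, 161, 810]) cube([1086, 390, 23]);
translate([438, 161, 1080]) cube([1086, 390, 23]);


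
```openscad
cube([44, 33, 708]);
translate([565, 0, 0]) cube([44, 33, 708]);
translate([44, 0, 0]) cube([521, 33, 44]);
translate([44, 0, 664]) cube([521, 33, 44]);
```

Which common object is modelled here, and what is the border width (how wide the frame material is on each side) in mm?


A picture frame. The border width is 44 mm.

Four thin pieces enclosing a rectangular opening — a picture frame. The two full-height stiles are 708 mm tall; the top rail sits at z = 664 and is 44 mm tall, so the border above the opening is 708 − 664 = 44 mm, matching the stile x-width.


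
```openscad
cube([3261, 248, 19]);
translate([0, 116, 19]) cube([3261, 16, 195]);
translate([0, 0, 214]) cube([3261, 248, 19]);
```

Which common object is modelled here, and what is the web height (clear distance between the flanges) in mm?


An I-beam. The web height is 195 mm.

Two wide flanges with a thin centred web — an I-beam. Overall 233 mm minus two 19 mm flanges gives a web of 233 − 2·19 = 195 mm.


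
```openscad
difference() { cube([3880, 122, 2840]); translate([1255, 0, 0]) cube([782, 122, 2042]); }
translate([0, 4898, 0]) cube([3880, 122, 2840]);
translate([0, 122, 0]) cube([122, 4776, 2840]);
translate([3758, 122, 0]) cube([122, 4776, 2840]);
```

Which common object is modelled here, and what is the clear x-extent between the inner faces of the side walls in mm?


A single room. The interior width is 3636 mm.

Four walls enclosing a rectangle with a door in the front wall — a room. Outside width 3880 minus two 122 mm walls gives 3636 mm.


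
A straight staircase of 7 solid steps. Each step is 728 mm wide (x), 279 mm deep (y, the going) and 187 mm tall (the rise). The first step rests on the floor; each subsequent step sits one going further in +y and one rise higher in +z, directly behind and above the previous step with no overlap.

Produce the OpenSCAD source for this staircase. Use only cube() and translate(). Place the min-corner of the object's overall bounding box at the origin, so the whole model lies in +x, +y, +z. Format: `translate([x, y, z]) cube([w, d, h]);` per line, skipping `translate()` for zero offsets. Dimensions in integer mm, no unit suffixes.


cube([728, 279, 187]);
translate([0, 279, 187]) cube([728, 279, 187]);
translate([0, 558, 374]) cube([728, 279, 187]);
translate([0, 837, 561]) cube([728, 279, 187]);
translate([0, 1116, 748]) cube([728, 279, 187]);
translate([0, 1395, 935]) cube([728, 279, 187]);
translate([0, 1674, 1122]) cube([728, 279, 187]);


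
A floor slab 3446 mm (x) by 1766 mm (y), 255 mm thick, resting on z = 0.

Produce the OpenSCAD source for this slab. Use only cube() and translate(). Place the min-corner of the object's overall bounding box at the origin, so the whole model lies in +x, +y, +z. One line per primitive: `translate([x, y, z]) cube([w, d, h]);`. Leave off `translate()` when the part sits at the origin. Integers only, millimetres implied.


cube([3446, 1766, 255]);


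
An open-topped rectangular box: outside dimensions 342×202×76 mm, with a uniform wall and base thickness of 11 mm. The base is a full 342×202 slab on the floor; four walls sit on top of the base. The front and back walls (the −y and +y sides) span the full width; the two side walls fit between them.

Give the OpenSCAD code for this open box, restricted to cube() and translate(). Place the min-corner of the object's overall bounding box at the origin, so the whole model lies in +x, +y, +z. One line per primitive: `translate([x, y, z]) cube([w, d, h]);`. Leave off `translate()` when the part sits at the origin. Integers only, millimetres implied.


cube([342, 202, 11]);
translate([0, 0, 11]) cube([342, 11, 65]);
translate([0, 191, 11]) cube([342, 11, 65]);
translate([0, 11, 11]) cube([11, 180, 65]);
translate([331, 11, 11]) cube([11, 180, 65]);


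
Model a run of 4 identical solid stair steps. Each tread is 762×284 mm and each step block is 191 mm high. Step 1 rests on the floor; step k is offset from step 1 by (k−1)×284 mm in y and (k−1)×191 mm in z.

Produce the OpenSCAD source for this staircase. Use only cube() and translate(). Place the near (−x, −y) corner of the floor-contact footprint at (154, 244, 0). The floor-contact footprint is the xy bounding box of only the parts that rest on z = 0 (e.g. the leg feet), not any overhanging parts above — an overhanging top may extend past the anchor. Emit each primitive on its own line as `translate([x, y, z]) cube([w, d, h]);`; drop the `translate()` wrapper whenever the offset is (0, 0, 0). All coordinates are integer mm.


translate([154, 244, 0]) cube([762, 284, 191]);
translate([154, 528, 191]) cube([762, 284, 191]);
translate([154, 812, 382]) cube([762, 284, 191]);
translate([154, 1096, 573]) cube([762, 284, 191]);


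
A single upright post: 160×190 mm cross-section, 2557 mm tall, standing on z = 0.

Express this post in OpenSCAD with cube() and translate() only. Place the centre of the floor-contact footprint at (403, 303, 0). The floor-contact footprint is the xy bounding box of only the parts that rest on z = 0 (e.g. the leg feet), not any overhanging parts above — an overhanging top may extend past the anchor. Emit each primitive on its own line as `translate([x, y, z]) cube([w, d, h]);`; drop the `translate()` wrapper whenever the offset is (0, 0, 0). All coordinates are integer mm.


translate([323, 208, 0]) cube([160, 190, 2557]);


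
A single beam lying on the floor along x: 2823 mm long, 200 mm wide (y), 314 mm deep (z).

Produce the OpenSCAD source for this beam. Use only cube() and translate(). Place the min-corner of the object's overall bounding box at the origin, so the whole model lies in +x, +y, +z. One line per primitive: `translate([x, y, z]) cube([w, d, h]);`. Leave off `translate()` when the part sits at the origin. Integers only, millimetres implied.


cube([2823, 200, 314]);


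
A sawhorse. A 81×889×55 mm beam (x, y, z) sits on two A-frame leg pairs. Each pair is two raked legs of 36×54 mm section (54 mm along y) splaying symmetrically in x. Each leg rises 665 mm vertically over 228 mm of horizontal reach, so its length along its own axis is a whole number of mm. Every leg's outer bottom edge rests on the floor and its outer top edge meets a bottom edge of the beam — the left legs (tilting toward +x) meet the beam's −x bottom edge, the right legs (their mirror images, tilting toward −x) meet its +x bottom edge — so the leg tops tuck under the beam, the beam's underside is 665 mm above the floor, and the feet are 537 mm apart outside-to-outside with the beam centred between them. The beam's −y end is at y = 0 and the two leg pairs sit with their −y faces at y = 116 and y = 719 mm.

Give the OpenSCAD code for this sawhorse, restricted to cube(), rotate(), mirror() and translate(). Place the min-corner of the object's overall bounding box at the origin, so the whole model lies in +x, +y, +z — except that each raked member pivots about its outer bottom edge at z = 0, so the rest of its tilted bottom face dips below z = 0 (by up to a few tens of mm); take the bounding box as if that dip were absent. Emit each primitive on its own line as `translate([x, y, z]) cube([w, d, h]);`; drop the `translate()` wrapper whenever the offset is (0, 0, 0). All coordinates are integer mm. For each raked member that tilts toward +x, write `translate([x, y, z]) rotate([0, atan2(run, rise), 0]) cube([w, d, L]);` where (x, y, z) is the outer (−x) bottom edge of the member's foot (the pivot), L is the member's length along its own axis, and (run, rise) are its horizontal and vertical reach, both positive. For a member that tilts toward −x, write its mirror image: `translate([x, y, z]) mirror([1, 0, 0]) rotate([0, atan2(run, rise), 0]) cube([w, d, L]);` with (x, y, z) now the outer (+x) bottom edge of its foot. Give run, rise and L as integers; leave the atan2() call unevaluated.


translate([228, 0, 665]) cube([81, 889, 55]);
translate([0, 116, 0]) rotate([0, atan2(228, 665), 0]) cube([36, 54, 703]);
translate([537, 116, 0]) mirror([1, 0, 0]) rotate([0, atan2(228, 665), 0]) cube([36, 54, 703]);
translate([0, 719, 0]) rotate([0, atan2(228, 665), 0]) cube([36, 54, 703]);
translate([537, 719, 0]) mirror([1, 0, 0]) rotate([0, atan2(228, 665), 0]) cube([36, 54, 703]);


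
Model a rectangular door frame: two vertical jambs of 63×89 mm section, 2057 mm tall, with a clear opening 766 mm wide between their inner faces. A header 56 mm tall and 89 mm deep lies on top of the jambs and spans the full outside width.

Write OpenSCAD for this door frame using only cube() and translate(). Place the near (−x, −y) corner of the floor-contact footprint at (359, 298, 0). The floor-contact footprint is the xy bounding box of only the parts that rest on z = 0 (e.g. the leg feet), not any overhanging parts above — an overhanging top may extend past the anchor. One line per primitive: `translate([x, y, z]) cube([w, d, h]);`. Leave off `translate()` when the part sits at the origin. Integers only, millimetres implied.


translate([359, 298, 0]) cube([63, 89, 2057]);
translate([1188, 298, 0]) cube([63, 89, 2057]);
translate([359, 298, 2057]) cube([892, 89, 56]);


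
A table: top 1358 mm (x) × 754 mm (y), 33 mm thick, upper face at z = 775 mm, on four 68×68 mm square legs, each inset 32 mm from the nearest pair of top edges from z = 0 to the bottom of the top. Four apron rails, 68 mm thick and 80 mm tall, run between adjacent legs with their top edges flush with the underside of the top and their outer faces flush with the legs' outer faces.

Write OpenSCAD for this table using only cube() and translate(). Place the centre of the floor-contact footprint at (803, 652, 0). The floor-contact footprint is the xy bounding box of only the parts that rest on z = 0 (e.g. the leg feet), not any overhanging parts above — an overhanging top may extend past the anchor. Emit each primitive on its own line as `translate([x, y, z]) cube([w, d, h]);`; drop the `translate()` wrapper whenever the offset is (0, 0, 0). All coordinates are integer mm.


translate([124, 275, 742]) cube([1358, 754, 33]);
translate([156, 307, 0]) cube([68, 68, 742]);
translate([1382, 307, 0]) cube([68, 68, 742]);
translate([156, 929, 0]) cube([68, 68, 742]);
translate([1382, 929, 0]) cube([68, 68, 742]);
translate([224, 307, 662]) cube([1158, 68, 80]);
translate([224, 929, 662]) cube([1158, 68, 80]);
translate([156, 375, 662]) cube([68, 554, 80]);
translate([1382, 375, 662]) cube([68, 554, 80]);


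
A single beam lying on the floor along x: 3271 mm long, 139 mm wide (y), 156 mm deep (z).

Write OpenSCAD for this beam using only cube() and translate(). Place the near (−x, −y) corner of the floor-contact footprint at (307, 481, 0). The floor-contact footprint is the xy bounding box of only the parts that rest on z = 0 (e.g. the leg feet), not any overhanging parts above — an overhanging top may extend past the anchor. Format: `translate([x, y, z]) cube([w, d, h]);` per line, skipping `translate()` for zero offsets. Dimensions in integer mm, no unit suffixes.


translate([307, 481, 0]) cube([3271, 139, 156]);


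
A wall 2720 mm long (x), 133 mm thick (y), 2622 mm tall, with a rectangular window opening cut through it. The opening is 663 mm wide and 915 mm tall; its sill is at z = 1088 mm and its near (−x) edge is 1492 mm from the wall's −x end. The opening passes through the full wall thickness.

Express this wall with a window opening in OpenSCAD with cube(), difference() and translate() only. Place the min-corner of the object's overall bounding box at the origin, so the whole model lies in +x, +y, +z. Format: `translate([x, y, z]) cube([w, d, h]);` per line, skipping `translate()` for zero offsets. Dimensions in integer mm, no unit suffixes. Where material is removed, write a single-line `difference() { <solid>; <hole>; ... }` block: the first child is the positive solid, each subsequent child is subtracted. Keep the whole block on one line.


difference() { cube([2720, 133, 2622]); translate([1492, 0, 1088]) cube([663, 133, 915]); }


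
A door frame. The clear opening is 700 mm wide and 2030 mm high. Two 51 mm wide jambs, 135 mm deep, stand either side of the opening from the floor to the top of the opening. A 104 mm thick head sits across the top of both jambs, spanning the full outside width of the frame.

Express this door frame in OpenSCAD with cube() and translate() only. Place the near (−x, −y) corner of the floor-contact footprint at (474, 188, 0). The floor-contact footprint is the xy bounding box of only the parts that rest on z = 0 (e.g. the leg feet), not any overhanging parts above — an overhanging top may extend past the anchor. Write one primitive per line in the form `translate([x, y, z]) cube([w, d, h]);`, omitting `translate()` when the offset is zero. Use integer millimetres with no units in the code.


translate([474, 188, 0]) cube([51, 135, 2030]);
translate([1225, 188, 0]) cube([51, 135, 2030]);
translate([474, 188, 2030]) cube([802, 135, 104]);


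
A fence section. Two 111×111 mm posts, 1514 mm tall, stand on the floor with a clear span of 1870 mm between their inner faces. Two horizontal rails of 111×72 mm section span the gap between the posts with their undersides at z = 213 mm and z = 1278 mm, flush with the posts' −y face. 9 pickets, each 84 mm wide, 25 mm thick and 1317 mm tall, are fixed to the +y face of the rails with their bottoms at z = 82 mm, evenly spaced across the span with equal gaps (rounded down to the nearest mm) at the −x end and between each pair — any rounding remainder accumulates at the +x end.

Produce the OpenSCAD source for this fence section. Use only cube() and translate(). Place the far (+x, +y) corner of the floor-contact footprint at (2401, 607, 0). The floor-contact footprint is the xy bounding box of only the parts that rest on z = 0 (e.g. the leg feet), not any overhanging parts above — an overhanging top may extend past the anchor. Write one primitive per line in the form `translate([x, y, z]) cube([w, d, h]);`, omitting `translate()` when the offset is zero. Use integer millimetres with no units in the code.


translate([309, 496, 0]) cube([111, 111, 1514]);
translate([2290, 496, 0]) cube([111, 111, 1514]);
translate([420, 496, 213]) cube([1870, 111, 72]);
translate([420, 496, 1278]) cube([1870, 111, 72]);
translate([531, 607, 82]) cube([84, 25, 1317]);
translate([726, 607, 82]) cube([84, 25, 1317]);
translate([921, 607, 82]) cube([84, 25, 1317]);
translate([1116, 607, 82]) cube([84, 25, 1317]);
translate([1311, 607, 82]) cube([84, 25, 1317]);
translate([1506, 607, 82]) cube([84, 25, 1317]);
translate([1701, 607, 82]) cube([84, 25, 1317]);
translate([1896, 607, 82]) cube([84, 25, 1317]);
translate([2091, 607, 82]) cube([84, 25, 1317]);


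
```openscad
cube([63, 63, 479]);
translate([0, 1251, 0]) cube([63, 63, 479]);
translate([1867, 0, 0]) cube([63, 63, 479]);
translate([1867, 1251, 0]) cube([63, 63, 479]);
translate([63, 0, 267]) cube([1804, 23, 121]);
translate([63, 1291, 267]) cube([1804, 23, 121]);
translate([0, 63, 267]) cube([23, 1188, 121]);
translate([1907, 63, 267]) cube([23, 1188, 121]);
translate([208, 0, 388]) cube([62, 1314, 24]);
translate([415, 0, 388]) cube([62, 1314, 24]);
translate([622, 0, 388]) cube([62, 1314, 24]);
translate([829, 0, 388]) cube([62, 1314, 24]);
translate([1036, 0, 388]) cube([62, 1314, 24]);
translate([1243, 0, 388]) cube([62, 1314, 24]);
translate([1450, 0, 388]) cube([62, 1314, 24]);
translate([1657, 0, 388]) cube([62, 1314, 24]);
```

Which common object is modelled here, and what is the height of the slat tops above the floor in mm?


A bed frame. The slat-top height is 412 mm.

Four posts, four rails, and a row of slats — a bed frame. Slats sit on the rails at z = 267 + 121 = 388; with slat thickness 24, the top is 412 mm.


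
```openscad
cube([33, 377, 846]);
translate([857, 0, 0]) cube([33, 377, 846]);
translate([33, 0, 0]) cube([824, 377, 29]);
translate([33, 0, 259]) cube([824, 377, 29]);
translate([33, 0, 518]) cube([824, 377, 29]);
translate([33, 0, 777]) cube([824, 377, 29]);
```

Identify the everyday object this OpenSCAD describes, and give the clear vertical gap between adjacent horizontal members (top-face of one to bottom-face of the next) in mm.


A bookshelf. The clear shelf gap is 230 mm.

Two tall side panels with 4 horizontal boards between them — a bookshelf. The first two shelf undersides are at z = 0 and z = 259; with shelf thickness 29, the clear gap is 259 − 0 − 29 = 230 mm.


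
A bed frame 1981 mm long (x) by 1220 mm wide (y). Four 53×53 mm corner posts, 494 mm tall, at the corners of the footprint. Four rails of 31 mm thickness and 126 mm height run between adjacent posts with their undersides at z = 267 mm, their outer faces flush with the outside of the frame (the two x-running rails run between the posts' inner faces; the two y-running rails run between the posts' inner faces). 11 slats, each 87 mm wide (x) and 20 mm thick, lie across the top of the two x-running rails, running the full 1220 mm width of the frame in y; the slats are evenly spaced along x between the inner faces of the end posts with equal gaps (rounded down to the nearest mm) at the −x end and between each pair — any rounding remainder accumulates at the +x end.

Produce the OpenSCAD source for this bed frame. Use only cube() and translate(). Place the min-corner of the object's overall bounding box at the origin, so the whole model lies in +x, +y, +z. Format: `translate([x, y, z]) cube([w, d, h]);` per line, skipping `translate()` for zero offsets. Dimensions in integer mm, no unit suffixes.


cube([53, 53, 494]);
translate([0, 1167, 0]) cube([53, 53, 494]);
translate([1928, 0, 0]) cube([53, 53, 494]);
translate([1928, 1167, 0]) cube([53, 53, 494]);
translate([53, 0, 267]) cube([1875, 31, 126]);
translate([53, 1189, 267]) cube([1875, 31, 126]);
translate([0, 53, 267]) cube([31, 1114, 126]);
translate([1950, 53, 267]) cube([31, 1114, 126]);
translate([129, 0, 393]) cube([87, 1220, 20]);
translate([292, 0, 393]) cube([87, 1220, 20]);
translate([455, 0, 393]) cube([87, 1220, 20]);
translate([618, 0, 393]) cube([87, 1220, 20]);
translate([781, 0, 393]) cube([87, 1220, 20]);
translate([944, 0, 393]) cube([87, 1220, 20]);
translate([1107, 0, 393]) cube([87, 1220, 20]);
translate([1270, 0, 393]) cube([87, 1220, 20]);
translate([1433, 0, 393]) cube([87, 1220, 20]);
translate([1596, 0, 393]) cube([87, 1220, 20]);
translate([1759, 0, 393]) cube([87, 1220, 20]);


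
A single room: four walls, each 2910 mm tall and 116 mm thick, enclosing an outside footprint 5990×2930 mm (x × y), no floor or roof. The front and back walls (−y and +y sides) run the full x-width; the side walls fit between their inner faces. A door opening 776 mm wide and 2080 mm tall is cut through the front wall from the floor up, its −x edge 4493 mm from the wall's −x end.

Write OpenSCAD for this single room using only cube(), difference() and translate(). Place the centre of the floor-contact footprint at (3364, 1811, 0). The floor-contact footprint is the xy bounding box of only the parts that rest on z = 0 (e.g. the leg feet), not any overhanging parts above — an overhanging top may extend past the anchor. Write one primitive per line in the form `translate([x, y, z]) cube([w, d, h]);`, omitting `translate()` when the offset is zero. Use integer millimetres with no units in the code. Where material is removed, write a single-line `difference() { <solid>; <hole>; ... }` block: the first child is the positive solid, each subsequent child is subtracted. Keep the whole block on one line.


difference() { translate([369, 346, 0]) cube([5990, 116, 2910]); translate([4862, 346, 0]) cube([776, 116, 2080]); }
translate([369, 3160, 0]) cube([5990, 116, 2910]);
translate([369, 462, 0]) cube([116, 2698, 2910]);
translate([6243, 462, 0]) cube([116, 2698, 2910]);


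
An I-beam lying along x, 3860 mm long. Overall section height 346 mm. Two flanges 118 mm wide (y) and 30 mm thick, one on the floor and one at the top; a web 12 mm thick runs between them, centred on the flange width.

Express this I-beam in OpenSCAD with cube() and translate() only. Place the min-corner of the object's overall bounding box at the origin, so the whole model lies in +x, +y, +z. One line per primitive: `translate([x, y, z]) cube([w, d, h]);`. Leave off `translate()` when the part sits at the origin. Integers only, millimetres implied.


cube([3860, 118, 30]);
translate([0, 53, 30]) cube([3860, 12, 286]);
translate([0, 0, 316]) cube([3860, 118, 30]);


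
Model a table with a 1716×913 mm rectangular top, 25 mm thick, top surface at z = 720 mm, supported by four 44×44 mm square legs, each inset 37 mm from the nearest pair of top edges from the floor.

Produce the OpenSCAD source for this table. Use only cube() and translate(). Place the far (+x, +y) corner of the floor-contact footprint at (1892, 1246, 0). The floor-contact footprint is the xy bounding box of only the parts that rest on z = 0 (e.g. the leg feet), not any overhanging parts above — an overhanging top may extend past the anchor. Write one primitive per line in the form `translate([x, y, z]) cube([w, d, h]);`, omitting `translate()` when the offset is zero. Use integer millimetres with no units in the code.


translate([213, 370, 695]) cube([1716, 913, 25]);
translate([250, 407, 0]) cube([44, 44, 695]);
translate([1848, 407, 0]) cube([44, 44, 695]);
translate([250, 1202, 0]) cube([44, 44, 695]);
translate([1848, 1202, 0]) cube([44, 44, 695]);


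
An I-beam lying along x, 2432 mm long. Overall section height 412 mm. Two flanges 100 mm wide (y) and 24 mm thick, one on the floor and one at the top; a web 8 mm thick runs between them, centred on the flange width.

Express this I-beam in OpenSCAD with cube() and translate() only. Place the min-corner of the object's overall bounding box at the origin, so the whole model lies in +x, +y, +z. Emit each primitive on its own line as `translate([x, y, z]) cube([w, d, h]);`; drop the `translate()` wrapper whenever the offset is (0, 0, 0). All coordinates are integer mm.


cube([2432, 100, 24]);
translate([0, 46, 24]) cube([2432, 8, 364]);
translate([0, 0, 388]) cube([2432, 100, 24]);


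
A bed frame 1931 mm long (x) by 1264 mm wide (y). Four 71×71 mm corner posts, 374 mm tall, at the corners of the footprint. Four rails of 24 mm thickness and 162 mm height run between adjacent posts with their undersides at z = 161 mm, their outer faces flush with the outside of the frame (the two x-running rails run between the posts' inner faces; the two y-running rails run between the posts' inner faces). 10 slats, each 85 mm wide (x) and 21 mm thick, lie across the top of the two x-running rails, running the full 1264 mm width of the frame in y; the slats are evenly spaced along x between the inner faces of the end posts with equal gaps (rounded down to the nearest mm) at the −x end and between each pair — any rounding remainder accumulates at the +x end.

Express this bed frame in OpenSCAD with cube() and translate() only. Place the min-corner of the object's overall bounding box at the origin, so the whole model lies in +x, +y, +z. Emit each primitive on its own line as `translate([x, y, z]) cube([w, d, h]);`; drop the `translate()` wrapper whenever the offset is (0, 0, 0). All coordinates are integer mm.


cube([71, 71, 374]);
translate([0, 1193, 0]) cube([71, 71, 374]);
translate([1860, 0, 0]) cube([71, 71, 374]);
translate([1860, 1193, 0]) cube([71, 71, 374]);
translate([71, 0, 161]) cube([1789, 24, 162]);
translate([71, 1240, 161]) cube([1789, 24, 162]);
translate([0, 71, 161]) cube([24, 1122, 162]);
translate([1907, 71, 161]) cube([24, 1122, 162]);
translate([156, 0, 323]) cube([85, 1264, 21]);
translate([326, 0, 323]) cube([85, 1264, 21]);
translate([496, 0, 323]) cube([85, 1264, 21]);
translate([666, 0, 323]) cube([85, 1264, 21]);
translate([836, 0, 323]) cube([85, 1264, 21]);
translate([1006, 0, 323]) cube([85, 1264, 21]);
translate([1176, 0, 323]) cube([85, 1264, 21]);
translate([1346, 0, 323]) cube([85, 1264, 21]);
translate([1516, 0, 323]) cube([85, 1264, 21]);
translate([1686, 0, 323]) cube([85, 1264, 21]);


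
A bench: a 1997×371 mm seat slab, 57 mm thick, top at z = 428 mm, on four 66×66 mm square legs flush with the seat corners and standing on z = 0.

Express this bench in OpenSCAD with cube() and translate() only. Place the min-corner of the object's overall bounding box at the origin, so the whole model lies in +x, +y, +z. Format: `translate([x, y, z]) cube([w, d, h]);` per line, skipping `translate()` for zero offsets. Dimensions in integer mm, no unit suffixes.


translate([0, 0, 371]) cube([1997, 371, 57]);
cube([66, 66, 371]);
translate([0, 305, 0]) cube([66, 66, 371]);
translate([1931, 0, 0]) cube([66, 66, 371]);
translate([1931, 305, 0]) cube([66, 66, 371]);


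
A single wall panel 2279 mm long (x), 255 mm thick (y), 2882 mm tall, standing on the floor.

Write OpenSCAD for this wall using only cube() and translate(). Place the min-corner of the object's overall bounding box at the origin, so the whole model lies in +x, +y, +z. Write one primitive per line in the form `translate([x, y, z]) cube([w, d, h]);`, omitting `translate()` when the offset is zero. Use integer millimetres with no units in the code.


cube([2279, 255, 2882]);


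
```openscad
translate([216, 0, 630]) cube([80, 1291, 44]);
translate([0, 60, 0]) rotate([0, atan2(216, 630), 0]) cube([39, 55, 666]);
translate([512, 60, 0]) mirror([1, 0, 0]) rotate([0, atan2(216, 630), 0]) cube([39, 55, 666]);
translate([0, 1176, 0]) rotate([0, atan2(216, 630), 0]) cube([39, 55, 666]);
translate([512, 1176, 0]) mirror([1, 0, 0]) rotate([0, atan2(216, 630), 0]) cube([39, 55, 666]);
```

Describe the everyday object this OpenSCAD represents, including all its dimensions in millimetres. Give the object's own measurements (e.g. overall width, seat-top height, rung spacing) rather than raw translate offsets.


A sawhorse. A 80×1291×44 mm beam (x, y, z) sits on two A-frame leg pairs. Each pair is two raked legs of 39×55 mm section (55 mm along y) splaying symmetrically in x. Each leg rises 630 mm vertically over 216 mm of horizontal reach and is 666 mm long along its own axis. Every leg's outer bottom edge rests on the floor and its outer top edge meets a bottom edge of the beam — the left legs (tilting toward +x) meet the beam's −x bottom edge, the right legs (their mirror images, tilting toward −x) meet its +x bottom edge — so the leg tops tuck under the beam, the beam's underside is 630 mm above the floor, and the feet are 512 mm apart outside-to-outside with the beam centred between them. The two leg pairs are set in 60 mm from either end of the beam.


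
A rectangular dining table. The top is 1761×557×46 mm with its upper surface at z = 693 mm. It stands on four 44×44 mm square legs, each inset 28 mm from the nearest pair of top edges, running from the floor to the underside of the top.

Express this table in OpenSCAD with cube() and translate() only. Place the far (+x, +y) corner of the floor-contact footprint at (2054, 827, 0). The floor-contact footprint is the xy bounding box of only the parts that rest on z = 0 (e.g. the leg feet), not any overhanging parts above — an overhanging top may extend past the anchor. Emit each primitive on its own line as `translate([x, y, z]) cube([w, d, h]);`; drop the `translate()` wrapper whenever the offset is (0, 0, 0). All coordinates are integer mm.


// leg_h = 693 - 46 = 647
translate([321, 298, 647]) cube([1761, 557, 46]);
translate([349, 326, 0]) cube([44, 44, 647]);
translate([2010, 326, 0]) cube([44, 44, 647]);
translate([349, 783, 0]) cube([44, 44, 647]);
translate([2010, 783, 0]) cube([44, 44, 647]);


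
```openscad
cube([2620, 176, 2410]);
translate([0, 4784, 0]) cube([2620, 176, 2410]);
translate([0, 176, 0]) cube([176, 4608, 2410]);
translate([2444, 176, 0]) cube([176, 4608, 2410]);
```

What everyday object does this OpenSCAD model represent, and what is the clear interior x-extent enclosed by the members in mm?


A house (or room) frame. The interior width is 2268 mm.

Four 2410 mm walls enclosing a rectangle with no floor or roof — a room or house frame. Outside width is 2620 mm and wall thickness is 176 mm, so the interior width is 2620 − 2 × 176 = 2268 mm.


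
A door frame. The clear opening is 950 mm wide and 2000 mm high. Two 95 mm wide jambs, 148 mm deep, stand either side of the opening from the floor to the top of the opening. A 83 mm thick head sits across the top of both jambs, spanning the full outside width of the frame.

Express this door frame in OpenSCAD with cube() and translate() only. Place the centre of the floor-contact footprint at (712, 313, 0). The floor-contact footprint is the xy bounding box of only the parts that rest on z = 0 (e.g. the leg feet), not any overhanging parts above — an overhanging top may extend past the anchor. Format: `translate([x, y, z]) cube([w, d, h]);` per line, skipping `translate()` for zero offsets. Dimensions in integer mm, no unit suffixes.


translate([142, 239, 0]) cube([95, 148, 2000]);
translate([1187, 239, 0]) cube([95, 148, 2000]);
translate([142, 239, 2000]) cube([1140, 148, 83]);


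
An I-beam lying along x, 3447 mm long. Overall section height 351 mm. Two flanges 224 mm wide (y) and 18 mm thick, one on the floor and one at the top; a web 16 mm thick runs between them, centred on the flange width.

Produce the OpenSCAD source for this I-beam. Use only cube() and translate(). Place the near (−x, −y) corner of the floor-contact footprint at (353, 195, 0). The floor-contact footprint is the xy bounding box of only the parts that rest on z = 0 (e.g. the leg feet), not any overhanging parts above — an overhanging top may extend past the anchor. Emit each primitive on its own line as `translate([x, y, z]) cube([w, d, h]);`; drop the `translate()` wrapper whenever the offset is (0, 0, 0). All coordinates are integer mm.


translate([353, 195, 0]) cube([3447, 224, 18]);
translate([353, 299, 18]) cube([3447, 16, 315]);
translate([353, 195, 333]) cube([3447, 224, 18]);


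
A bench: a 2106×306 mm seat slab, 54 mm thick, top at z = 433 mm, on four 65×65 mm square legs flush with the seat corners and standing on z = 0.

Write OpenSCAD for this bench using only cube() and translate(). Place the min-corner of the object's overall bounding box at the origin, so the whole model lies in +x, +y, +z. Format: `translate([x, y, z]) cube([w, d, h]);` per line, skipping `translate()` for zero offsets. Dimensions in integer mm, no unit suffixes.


translate([0, 0, 379]) cube([2106, 306, 54]);
cube([65, 65, 379]);
translate([0, 241, 0]) cube([65, 65, 379]);
translate([2041, 0, 0]) cube([65, 65, 379]);
translate([2041, 241, 0]) cube([65, 65, 379]);


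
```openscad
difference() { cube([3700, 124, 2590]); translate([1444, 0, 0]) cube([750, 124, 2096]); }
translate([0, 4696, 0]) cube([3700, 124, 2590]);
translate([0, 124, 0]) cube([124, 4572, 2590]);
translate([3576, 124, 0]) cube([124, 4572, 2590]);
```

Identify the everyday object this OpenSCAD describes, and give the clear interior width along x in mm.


A single room. The interior width is 3452 mm.

Four walls enclosing a rectangle with a door in the front wall — a room. Outside width 3700 minus two 124 mm walls gives 3452 mm.


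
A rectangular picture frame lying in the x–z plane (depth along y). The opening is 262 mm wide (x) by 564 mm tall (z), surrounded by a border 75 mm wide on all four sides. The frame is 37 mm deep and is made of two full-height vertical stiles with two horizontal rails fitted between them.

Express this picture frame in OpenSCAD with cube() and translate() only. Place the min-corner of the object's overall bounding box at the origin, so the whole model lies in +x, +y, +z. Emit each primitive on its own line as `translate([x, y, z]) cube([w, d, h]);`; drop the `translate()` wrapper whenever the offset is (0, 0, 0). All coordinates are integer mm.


cube([75, 37, 714]);
translate([337, 0, 0]) cube([75, 37, 714]);
translate([75, 0, 0]) cube([262, 37, 75]);
translate([75, 0, 639]) cube([262, 37, 75]);


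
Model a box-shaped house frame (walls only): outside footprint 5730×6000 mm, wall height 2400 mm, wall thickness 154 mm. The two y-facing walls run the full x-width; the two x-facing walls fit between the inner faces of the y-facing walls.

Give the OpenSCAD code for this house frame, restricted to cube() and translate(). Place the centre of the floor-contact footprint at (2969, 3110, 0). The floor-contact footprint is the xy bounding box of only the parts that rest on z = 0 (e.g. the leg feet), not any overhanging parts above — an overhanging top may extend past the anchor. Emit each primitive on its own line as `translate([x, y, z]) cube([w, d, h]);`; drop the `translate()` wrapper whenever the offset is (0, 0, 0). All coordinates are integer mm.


translate([104, 110, 0]) cube([5730, 154, 2400]);
translate([104, 5956, 0]) cube([5730, 154, 2400]);
translate([104, 264, 0]) cube([154, 5692, 2400]);
translate([5680, 264, 0]) cube([154, 5692, 2400]);


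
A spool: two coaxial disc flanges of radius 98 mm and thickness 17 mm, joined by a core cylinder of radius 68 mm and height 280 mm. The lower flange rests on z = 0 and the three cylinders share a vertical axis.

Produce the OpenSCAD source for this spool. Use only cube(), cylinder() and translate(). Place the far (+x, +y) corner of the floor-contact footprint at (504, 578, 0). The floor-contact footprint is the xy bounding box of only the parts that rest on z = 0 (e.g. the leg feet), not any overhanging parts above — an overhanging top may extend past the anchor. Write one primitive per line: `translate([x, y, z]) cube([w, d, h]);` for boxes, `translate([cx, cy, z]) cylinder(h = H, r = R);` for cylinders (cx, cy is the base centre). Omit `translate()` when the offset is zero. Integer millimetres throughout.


translate([406, 480, 0]) cylinder(h = 17, r = 98);
translate([406, 480, 17]) cylinder(h = 280, r = 68);
translate([406, 480, 297]) cylinder(h = 17, r = 98);


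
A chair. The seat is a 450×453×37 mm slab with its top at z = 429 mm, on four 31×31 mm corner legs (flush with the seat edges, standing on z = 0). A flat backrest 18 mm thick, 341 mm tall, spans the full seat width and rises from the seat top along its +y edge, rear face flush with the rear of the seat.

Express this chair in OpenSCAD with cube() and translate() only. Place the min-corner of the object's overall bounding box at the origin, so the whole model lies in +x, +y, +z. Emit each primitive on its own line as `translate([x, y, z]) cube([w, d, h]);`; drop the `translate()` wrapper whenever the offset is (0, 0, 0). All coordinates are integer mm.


translate([0, 0, 392]) cube([450, 453, 37]);
cube([31, 31, 392]);
translate([419, 0, 0]) cube([31, 31, 392]);
translate([0, 422, 0]) cube([31, 31, 392]);
translate([419, 422, 0]) cube([31, 31, 392]);
translate([0, 435, 429]) cube([450, 18, 341]);


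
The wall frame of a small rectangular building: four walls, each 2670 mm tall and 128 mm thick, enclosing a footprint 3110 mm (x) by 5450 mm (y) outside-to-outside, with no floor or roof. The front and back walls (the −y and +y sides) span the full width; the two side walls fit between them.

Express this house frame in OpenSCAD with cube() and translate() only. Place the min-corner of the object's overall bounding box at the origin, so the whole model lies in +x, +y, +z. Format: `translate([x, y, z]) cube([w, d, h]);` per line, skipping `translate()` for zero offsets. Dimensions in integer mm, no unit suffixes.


cube([3110, 128, 2670]);
translate([0, 5322, 0]) cube([3110, 128, 2670]);
translate([0, 128, 0]) cube([128, 5194, 2670]);
translate([2982, 128, 0]) cube([128, 5194, 2670]);


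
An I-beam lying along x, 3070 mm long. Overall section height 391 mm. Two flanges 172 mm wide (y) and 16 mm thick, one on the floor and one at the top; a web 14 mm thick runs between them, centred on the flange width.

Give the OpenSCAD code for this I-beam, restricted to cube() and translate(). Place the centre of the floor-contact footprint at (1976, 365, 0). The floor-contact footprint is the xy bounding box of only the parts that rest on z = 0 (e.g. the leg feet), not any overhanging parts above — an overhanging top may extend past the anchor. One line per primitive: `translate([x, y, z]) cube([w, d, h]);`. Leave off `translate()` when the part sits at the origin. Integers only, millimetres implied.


translate([441, 279, 0]) cube([3070, 172, 16]);
translate([441, 358, 16]) cube([3070, 14, 359]);
translate([441, 279, 375]) cube([3070, 172, 16]);
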